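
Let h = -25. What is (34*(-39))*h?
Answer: 33150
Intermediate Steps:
(34*(-39))*h = (34*(-39))*(-25) = -1326*(-25) = 33150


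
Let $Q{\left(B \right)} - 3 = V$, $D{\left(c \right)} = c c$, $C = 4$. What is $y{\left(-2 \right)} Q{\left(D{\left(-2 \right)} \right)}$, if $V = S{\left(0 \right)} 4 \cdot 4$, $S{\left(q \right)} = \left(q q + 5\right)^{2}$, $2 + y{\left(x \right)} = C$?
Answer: $806$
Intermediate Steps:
$y{\left(x \right)} = 2$ ($y{\left(x \right)} = -2 + 4 = 2$)
$D{\left(c \right)} = c^{2}$
$S{\left(q \right)} = \left(5 + q^{2}\right)^{2}$ ($S{\left(q \right)} = \left(q^{2} + 5\right)^{2} = \left(5 + q^{2}\right)^{2}$)
$V = 400$ ($V = \left(5 + 0^{2}\right)^{2} \cdot 4 \cdot 4 = \left(5 + 0\right)^{2} \cdot 4 \cdot 4 = 5^{2} \cdot 4 \cdot 4 = 25 \cdot 4 \cdot 4 = 100 \cdot 4 = 400$)
$Q{\left(B \right)} = 403$ ($Q{\left(B \right)} = 3 + 400 = 403$)
$y{\left(-2 \right)} Q{\left(D{\left(-2 \right)} \right)} = 2 \cdot 403 = 806$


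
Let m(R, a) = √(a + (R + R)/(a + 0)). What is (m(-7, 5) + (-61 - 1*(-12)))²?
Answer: (245 - √55)²/25 ≈ 2257.8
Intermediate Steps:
m(R, a) = √(a + 2*R/a) (m(R, a) = √(a + (2*R)/a) = √(a + 2*R/a))
(m(-7, 5) + (-61 - 1*(-12)))² = (√(5 + 2*(-7)/5) + (-61 - 1*(-12)))² = (√(5 + 2*(-7)*(⅕)) + (-61 + 12))² = (√(5 - 14/5) - 49)² = (√(11/5) - 49)² = (√55/5 - 49)² = (-49 + √55/5)²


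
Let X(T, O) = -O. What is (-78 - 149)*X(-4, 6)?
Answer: 1362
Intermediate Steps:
(-78 - 149)*X(-4, 6) = (-78 - 149)*(-1*6) = -227*(-6) = 1362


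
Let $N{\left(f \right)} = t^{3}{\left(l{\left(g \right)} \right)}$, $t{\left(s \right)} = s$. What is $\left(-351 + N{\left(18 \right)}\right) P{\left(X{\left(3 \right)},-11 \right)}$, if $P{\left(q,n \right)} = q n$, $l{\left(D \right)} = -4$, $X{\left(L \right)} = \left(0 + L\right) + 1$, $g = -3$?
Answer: $18260$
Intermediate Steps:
$X{\left(L \right)} = 1 + L$ ($X{\left(L \right)} = L + 1 = 1 + L$)
$P{\left(q,n \right)} = n q$
$N{\left(f \right)} = -64$ ($N{\left(f \right)} = \left(-4\right)^{3} = -64$)
$\left(-351 + N{\left(18 \right)}\right) P{\left(X{\left(3 \right)},-11 \right)} = \left(-351 - 64\right) \left(- 11 \left(1 + 3\right)\right) = - 415 \left(\left(-11\right) 4\right) = \left(-415\right) \left(-44\right) = 18260$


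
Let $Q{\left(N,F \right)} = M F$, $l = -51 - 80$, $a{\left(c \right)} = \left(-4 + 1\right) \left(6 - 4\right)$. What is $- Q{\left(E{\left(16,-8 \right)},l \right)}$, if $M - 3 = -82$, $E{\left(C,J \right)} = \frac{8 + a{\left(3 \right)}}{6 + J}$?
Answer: $-10349$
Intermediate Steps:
$a{\left(c \right)} = -6$ ($a{\left(c \right)} = \left(-3\right) 2 = -6$)
$l = -131$
$E{\left(C,J \right)} = \frac{2}{6 + J}$ ($E{\left(C,J \right)} = \frac{8 - 6}{6 + J} = \frac{2}{6 + J}$)
$M = -79$ ($M = 3 - 82 = -79$)
$Q{\left(N,F \right)} = - 79 F$
$- Q{\left(E{\left(16,-8 \right)},l \right)} = - \left(-79\right) \left(-131\right) = \left(-1\right) 10349 = -10349$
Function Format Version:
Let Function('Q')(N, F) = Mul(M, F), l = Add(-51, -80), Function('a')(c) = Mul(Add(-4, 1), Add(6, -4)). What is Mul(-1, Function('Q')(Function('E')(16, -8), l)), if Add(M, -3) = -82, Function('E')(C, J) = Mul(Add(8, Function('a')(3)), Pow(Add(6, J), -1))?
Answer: -10349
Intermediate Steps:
Function('a')(c) = -6 (Function('a')(c) = Mul(-3, 2) = -6)
l = -131
Function('E')(C, J) = Mul(2, Pow(Add(6, J), -1)) (Function('E')(C, J) = Mul(Add(8, -6), Pow(Add(6, J), -1)) = Mul(2, Pow(Add(6, J), -1)))
M = -79 (M = Add(3, -82) = -79)
Function('Q')(N, F) = Mul(-79, F)
Mul(-1, Function('Q')(Function('E')(16, -8), l)) = Mul(-1, Mul(-79, -131)) = Mul(-1, 10349) = -10349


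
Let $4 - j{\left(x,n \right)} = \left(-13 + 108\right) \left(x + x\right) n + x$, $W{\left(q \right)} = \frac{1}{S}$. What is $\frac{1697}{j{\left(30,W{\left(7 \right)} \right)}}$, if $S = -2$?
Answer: $\frac{1697}{2824} \approx 0.60092$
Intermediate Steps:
$W{\left(q \right)} = - \frac{1}{2}$ ($W{\left(q \right)} = \frac{1}{-2} = - \frac{1}{2}$)
$j{\left(x,n \right)} = 4 - x - 190 n x$ ($j{\left(x,n \right)} = 4 - \left(\left(-13 + 108\right) \left(x + x\right) n + x\right) = 4 - \left(95 \cdot 2 x n + x\right) = 4 - \left(190 x n + x\right) = 4 - \left(190 n x + x\right) = 4 - \left(x + 190 n x\right) = 4 - x - 190 n x$)
$\frac{1697}{j{\left(30,W{\left(7 \right)} \right)}} = \frac{1697}{4 - 30 - \left(-95\right) 30} = \frac{1697}{4 - 30 + 2850} = \frac{1697}{2824}$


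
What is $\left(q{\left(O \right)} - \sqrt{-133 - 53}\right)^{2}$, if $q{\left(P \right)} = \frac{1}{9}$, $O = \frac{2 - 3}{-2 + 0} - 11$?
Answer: $\frac{\left(1 - 9 i \sqrt{186}\right)^{2}}{81} \approx -185.99 - 3.0307 i$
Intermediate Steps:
$O = - \frac{21}{2}$ ($O = - \frac{1}{-2} - 11 = \left(-1\right) \left(- \frac{1}{2}\right) - 11 = \frac{1}{2} - 11 = - \frac{21}{2} \approx -10.5$)
$q{\left(P \right)} = \frac{1}{9}$
$\left(q{\left(O \right)} - \sqrt{-133 - 53}\right)^{2} = \left(\frac{1}{9} - \sqrt{-133 - 53}\right)^{2} = \left(\frac{1}{9} - \sqrt{-186}\right)^{2} = \left(\frac{1}{9} - i \sqrt{186}\right)^{2}$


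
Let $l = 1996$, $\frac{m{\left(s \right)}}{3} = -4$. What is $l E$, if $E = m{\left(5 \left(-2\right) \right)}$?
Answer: $-23952$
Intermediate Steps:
$m{\left(s \right)} = -12$ ($m{\left(s \right)} = 3 \left(-4\right) = -12$)
$E = -12$
$l E = 1996 \left(-12\right) = -23952$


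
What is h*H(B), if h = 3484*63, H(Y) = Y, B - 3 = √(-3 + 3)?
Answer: 658476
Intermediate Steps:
B = 3 (B = 3 + √(-3 + 3) = 3 + √0 = 3 + 0 = 3)
h = 219492
h*H(B) = 219492*3 = 658476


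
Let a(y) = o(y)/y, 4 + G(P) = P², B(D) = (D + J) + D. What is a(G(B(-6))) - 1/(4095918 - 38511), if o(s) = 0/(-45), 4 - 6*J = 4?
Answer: -1/4057407 ≈ -2.4646e-7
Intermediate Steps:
J = 0 (J = ⅔ - ⅙*4 = ⅔ - ⅔ = 0)
B(D) = 2*D (B(D) = (D + 0) + D = D + D = 2*D)
o(s) = 0 (o(s) = 0*(-1/45) = 0)
G(P) = -4 + P²
a(y) = 0 (a(y) = 0/y = 0)
a(G(B(-6))) - 1/(4095918 - 38511) = 0 - 1/(4095918 - 38511) = 0 - 1/4057407 = -1/4057407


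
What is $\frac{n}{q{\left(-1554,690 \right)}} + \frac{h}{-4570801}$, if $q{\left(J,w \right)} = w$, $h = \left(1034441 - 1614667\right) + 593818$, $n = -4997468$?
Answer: $- \frac{11421220555174}{1576926345} \approx -7242.7$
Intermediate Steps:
$h = 13592$ ($h = -580226 + 593818 = 13592$)
$\frac{n}{q{\left(-1554,690 \right)}} + \frac{h}{-4570801} = - \frac{4997468}{690} + \frac{13592}{-4570801} = \left(-4997468\right) \frac{1}{690} + 13592 \left(- \frac{1}{4570801}\right) = - \frac{2498734}{345} - \frac{13592}{4570801} = - \frac{11421220555174}{1576926345}$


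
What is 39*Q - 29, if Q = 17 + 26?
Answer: 1648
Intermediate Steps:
Q = 43
39*Q - 29 = 39*43 - 29 = 1677 - 29 = 1648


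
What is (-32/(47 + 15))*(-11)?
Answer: 176/31 ≈ 5.6774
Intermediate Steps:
(-32/(47 + 15))*(-11) = (-32/62)*(-11) = ((1/62)*(-32))*(-11) = -16/31*(-11) = 176/31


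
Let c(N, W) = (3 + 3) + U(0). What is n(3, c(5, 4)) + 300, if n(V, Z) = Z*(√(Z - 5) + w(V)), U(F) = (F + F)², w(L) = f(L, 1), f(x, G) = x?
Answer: 324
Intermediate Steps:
w(L) = L
U(F) = 4*F² (U(F) = (2*F)² = 4*F²)
c(N, W) = 6 (c(N, W) = (3 + 3) + 4*0² = 6 + 4*0 = 6 + 0 = 6)
n(V, Z) = Z*(V + √(-5 + Z)) (n(V, Z) = Z*(√(Z - 5) + V) = Z*(√(-5 + Z) + V) = Z*(V + √(-5 + Z)))
n(3, c(5, 4)) + 300 = 6*(3 + √(-5 + 6)) + 300 = 6*(3 + √1) + 300 = 6*(3 + 1) + 300 = 6*4 + 300 = 24 + 300 = 324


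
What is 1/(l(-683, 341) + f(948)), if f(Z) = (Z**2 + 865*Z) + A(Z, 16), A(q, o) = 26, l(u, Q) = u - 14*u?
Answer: 1/1727629 ≈ 5.7883e-7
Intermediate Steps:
l(u, Q) = -13*u
f(Z) = 26 + Z**2 + 865*Z (f(Z) = (Z**2 + 865*Z) + 26 = 26 + Z**2 + 865*Z)
1/(l(-683, 341) + f(948)) = 1/(-13*(-683) + (26 + 948**2 + 865*948)) = 1/(8879 + (26 + 898704 + 820020)) = 1/(8879 + 1718750) = 1/1727629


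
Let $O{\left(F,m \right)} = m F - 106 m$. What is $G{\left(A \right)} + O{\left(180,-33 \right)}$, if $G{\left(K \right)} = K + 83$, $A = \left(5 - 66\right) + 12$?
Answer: $-2408$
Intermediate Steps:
$O{\left(F,m \right)} = - 106 m + F m$ ($O{\left(F,m \right)} = F m - 106 m = - 106 m + F m$)
$A = -49$ ($A = -61 + 12 = -49$)
$G{\left(K \right)} = 83 + K$
$G{\left(A \right)} + O{\left(180,-33 \right)} = \left(83 - 49\right) - 33 \left(-106 + 180\right) = 34 - 2442 = -2408$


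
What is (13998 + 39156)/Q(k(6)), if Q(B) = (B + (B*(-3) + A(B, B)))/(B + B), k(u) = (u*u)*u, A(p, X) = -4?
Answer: -5740632/109 ≈ -52666.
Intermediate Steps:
k(u) = u**3 (k(u) = u**2*u = u**3)
Q(B) = (-4 - 2*B)/(2*B) (Q(B) = (B + (B*(-3) - 4))/(B + B) = (B + (-3*B - 4))/((2*B)) = (B + (-4 - 3*B))*(1/(2*B)) = (-4 - 2*B)*(1/(2*B)) = (-4 - 2*B)/(2*B))
(13998 + 39156)/Q(k(6)) = (13998 + 39156)/(((-2 - 1*6**3)/(6**3))) = 53154/(((-2 - 1*216)/216)) = 53154/(((-2 - 216)/216)) = 53154/(((1/216)*(-218))) = 53154/(-109/108) = 53154*(-108/109) = -5740632/109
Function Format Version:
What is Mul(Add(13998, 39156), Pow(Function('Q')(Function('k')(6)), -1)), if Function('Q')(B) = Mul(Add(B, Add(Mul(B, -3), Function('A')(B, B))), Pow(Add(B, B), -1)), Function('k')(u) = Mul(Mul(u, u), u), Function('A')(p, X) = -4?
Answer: Rational(-5740632, 109) ≈ -52666.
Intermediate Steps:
Function('k')(u) = Pow(u, 3) (Function('k')(u) = Mul(Pow(u, 2), u) = Pow(u, 3))
Function('Q')(B) = Mul(Rational(1, 2), Pow(B, -1), Add(-4, Mul(-2, B))) (Function('Q')(B) = Mul(Add(B, Add(Mul(B, -3), -4)), Pow(Add(B, B), -1)) = Mul(Add(B, Add(Mul(-3, B), -4)), Pow(Mul(2, B), -1)) = Mul(Add(B, Add(-4, Mul(-3, B))), Mul(Rational(1, 2), Pow(B, -1))) = Mul(Add(-4, Mul(-2, B)), Mul(Rational(1, 2), Pow(B, -1))) = Mul(Rational(1, 2), Pow(B, -1), Add(-4, Mul(-2, B))))
Mul(Add(13998, 39156), Pow(Function('Q')(Function('k')(6)), -1)) = Mul(Add(13998, 39156), Pow(Mul(Pow(Pow(6, 3), -1), Add(-2, Mul(-1, Pow(6, 3)))), -1)) = Mul(53154, Pow(Mul(Pow(216, -1), Add(-2, Mul(-1, 216))), -1)) = Mul(53154, Pow(Mul(Rational(1, 216), Add(-2, -216)), -1)) = Mul(53154, Pow(Mul(Rational(1, 216), -218), -1)) = Mul(53154, Pow(Rational(-109, 108), -1)) = Mul(53154, Rational(-108, 109)) = Rational(-5740632, 109)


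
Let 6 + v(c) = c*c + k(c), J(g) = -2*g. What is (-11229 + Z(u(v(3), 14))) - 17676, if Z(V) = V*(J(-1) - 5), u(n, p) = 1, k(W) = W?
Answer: -28908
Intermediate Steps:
v(c) = -6 + c + c**2 (v(c) = -6 + (c*c + c) = -6 + (c**2 + c) = -6 + (c + c**2) = -6 + c + c**2)
Z(V) = -3*V (Z(V) = V*(-2*(-1) - 5) = V*(2 - 5) = V*(-3) = -3*V)
(-11229 + Z(u(v(3), 14))) - 17676 = (-11229 - 3*1) - 17676 = (-11229 - 3) - 17676 = -11232 - 17676 = -28908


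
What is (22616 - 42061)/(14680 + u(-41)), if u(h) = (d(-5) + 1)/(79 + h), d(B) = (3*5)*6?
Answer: -738910/557931 ≈ -1.3244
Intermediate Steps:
d(B) = 90 (d(B) = 15*6 = 90)
u(h) = 91/(79 + h) (u(h) = (90 + 1)/(79 + h) = 91/(79 + h))
(22616 - 42061)/(14680 + u(-41)) = (22616 - 42061)/(14680 + 91/(79 - 41)) = -19445/(14680 + 91/38) = -19445/557931/38 = -19445*38/557931 = -738910/557931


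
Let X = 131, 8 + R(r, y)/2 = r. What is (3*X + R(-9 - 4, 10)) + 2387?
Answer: 2738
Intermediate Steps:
R(r, y) = -16 + 2*r
(3*X + R(-9 - 4, 10)) + 2387 = (3*131 + (-16 + 2*(-9 - 4))) + 2387 = (393 + (-16 + 2*(-13))) + 2387 = (393 + (-16 - 26)) + 2387 = (393 - 42) + 2387 = 351 + 2387 = 2738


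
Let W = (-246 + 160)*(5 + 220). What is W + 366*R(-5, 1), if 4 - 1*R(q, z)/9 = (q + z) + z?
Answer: 3708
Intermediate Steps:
R(q, z) = 36 - 18*z - 9*q (R(q, z) = 36 - 9*((q + z) + z) = 36 - 9*(q + 2*z) = 36 + (-18*z - 9*q) = 36 - 18*z - 9*q)
W = -19350 (W = -86*225 = -19350)
W + 366*R(-5, 1) = -19350 + 366*(36 - 18*1 - 9*(-5)) = -19350 + 366*(36 - 18 + 45) = -19350 + 366*63 = -19350 + 23058 = 3708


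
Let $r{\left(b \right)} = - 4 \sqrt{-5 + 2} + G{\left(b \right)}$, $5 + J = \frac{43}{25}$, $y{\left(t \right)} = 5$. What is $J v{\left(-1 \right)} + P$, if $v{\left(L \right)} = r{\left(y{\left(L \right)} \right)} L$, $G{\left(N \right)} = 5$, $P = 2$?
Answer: $\frac{92}{5} - \frac{328 i \sqrt{3}}{25} \approx 18.4 - 22.725 i$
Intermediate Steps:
$J = - \frac{82}{25}$ ($J = -5 + \frac{43}{25} = - \frac{82}{25} \approx -3.28$)
$r{\left(b \right)} = 5 - 4 i \sqrt{3}$ ($r{\left(b \right)} = - 4 \sqrt{-5 + 2} + 5 = - 4 \sqrt{-3} + 5 = - 4 i \sqrt{3} + 5 = 5 - 4 i \sqrt{3}$)
$v{\left(L \right)} = L \left(5 - 4 i \sqrt{3}\right)$ ($v{\left(L \right)} = \left(5 - 4 i \sqrt{3}\right) L = L \left(5 - 4 i \sqrt{3}\right)$)
$J v{\left(-1 \right)} + P = - \frac{82 \left(- (5 - 4 i \sqrt{3})\right)}{25} + 2 = - \frac{82 \left(-5 + 4 i \sqrt{3}\right)}{25} + 2 = \left(\frac{82}{5} - \frac{328 i \sqrt{3}}{25}\right) + 2 = \frac{92}{5} - \frac{328 i \sqrt{3}}{25}$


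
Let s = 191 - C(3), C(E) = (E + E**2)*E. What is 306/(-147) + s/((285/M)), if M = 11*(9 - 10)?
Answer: -22523/2793 ≈ -8.0641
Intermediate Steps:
M = -11 (M = 11*(-1) = -11)
C(E) = E*(E + E**2)
s = 155 (s = 191 - 3**2*(1 + 3) = 191 - 9*4 = 191 - 1*36 = 191 - 36 = 155)
306/(-147) + s/((285/M)) = 306/(-147) + 155/((285/(-11))) = 306*(-1/147) + 155/((285*(-1/11))) = -102/49 + 155/(-285/11) = -102/49 + 155*(-11/285) = -102/49 - 341/57 = -22523/2793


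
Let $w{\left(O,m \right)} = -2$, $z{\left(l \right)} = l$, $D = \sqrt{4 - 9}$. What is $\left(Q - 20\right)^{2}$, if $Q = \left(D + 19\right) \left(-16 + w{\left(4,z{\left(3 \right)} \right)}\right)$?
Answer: $129424 + 13032 i \sqrt{5} \approx 1.2942 \cdot 10^{5} + 29140.0 i$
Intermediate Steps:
$D = i \sqrt{5}$ ($D = \sqrt{-5} = i \sqrt{5} \approx 2.2361 i$)
$Q = -342 - 18 i \sqrt{5}$ ($Q = \left(i \sqrt{5} + 19\right) \left(-16 - 2\right) = \left(19 + i \sqrt{5}\right) \left(-18\right) = -342 - 18 i \sqrt{5} \approx -342.0 - 40.249 i$)
$\left(Q - 20\right)^{2} = \left(\left(-342 - 18 i \sqrt{5}\right) - 20\right)^{2} = \left(-362 - 18 i \sqrt{5}\right)^{2}$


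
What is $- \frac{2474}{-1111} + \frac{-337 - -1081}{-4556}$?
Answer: $\frac{2611240}{1265429} \approx 2.0635$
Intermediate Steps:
$- \frac{2474}{-1111} + \frac{-337 - -1081}{-4556} = \left(-2474\right) \left(- \frac{1}{1111}\right) + \left(-337 + 1081\right) \left(- \frac{1}{4556}\right) = \frac{2474}{1111} + 744 \left(- \frac{1}{4556}\right) = \frac{2474}{1111} - \frac{186}{1139} = \frac{2611240}{1265429}$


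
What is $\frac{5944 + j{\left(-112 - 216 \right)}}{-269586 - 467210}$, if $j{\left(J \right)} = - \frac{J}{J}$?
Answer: $- \frac{5943}{736796} \approx -0.008066$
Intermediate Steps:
$j{\left(J \right)} = -1$ ($j{\left(J \right)} = \left(-1\right) 1 = -1$)
$\frac{5944 + j{\left(-112 - 216 \right)}}{-269586 - 467210} = \frac{5944 - 1}{-269586 - 467210} = \frac{5943}{-736796} = 5943 \left(- \frac{1}{736796}\right) = - \frac{5943}{736796}$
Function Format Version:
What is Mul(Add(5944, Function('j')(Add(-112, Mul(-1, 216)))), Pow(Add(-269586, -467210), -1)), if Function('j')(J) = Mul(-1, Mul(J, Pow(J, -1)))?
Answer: Rational(-5943, 736796) ≈ -0.0080660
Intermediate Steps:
Function('j')(J) = -1 (Function('j')(J) = Mul(-1, 1) = -1)
Mul(Add(5944, Function('j')(Add(-112, Mul(-1, 216)))), Pow(Add(-269586, -467210), -1)) = Mul(Add(5944, -1), Pow(Add(-269586, -467210), -1)) = Mul(5943, Pow(-736796, -1)) = Mul(5943, Rational(-1, 736796)) = Rational(-5943, 736796)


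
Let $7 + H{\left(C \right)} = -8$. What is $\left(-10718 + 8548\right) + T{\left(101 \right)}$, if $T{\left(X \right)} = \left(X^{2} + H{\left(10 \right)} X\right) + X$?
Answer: $6617$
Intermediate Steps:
$H{\left(C \right)} = -15$ ($H{\left(C \right)} = -7 - 8 = -15$)
$T{\left(X \right)} = X^{2} - 14 X$ ($T{\left(X \right)} = \left(X^{2} - 15 X\right) + X = X^{2} - 14 X$)
$\left(-10718 + 8548\right) + T{\left(101 \right)} = \left(-10718 + 8548\right) + 101 \left(-14 + 101\right) = -2170 + 101 \cdot 87 = -2170 + 8787 = 6617$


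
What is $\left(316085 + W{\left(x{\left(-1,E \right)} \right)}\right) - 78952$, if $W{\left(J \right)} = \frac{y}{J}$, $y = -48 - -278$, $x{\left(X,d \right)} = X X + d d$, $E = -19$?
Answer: $\frac{42921188}{181} \approx 2.3713 \cdot 10^{5}$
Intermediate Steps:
$x{\left(X,d \right)} = X^{2} + d^{2}$
$y = 230$ ($y = -48 + 278 = 230$)
$W{\left(J \right)} = \frac{230}{J}$
$\left(316085 + W{\left(x{\left(-1,E \right)} \right)}\right) - 78952 = \left(316085 + \frac{230}{\left(-1\right)^{2} + \left(-19\right)^{2}}\right) - 78952 = \left(316085 + \frac{230}{1 + 361}\right) - 78952 = \left(316085 + \frac{230}{362}\right) - 78952 = \left(316085 + 230 \cdot \frac{1}{362}\right) - 78952 = \left(316085 + \frac{115}{181}\right) - 78952 = \frac{57211500}{181} - 78952 = \frac{42921188}{181}$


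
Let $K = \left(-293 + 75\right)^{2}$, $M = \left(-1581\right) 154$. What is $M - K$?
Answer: $-290998$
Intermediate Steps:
$M = -243474$
$K = 47524$ ($K = \left(-218\right)^{2} = 47524$)
$M - K = -243474 - 47524 = -290998$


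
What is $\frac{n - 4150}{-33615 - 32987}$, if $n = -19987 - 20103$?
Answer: $\frac{22120}{33301} \approx 0.66424$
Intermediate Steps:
$n = -40090$ ($n = -19987 - 20103 = -40090$)
$\frac{n - 4150}{-33615 - 32987} = \frac{-40090 - 4150}{-33615 - 32987} = - \frac{44240}{-66602} = \left(-44240\right) \left(- \frac{1}{66602}\right) = \frac{22120}{33301}$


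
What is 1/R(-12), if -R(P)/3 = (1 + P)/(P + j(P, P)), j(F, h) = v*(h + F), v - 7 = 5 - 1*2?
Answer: -84/11 ≈ -7.6364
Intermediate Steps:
v = 10 (v = 7 + (5 - 1*2) = 7 + (5 - 2) = 7 + 3 = 10)
j(F, h) = 10*F + 10*h (j(F, h) = 10*(h + F) = 10*(F + h) = 10*F + 10*h)
R(P) = -(1 + P)/(7*P) (R(P) = -3*(1 + P)/(P + (10*P + 10*P)) = -3*(1 + P)/(P + 20*P) = -3*(1 + P)/(21*P) = -3*(1 + P)*1/(21*P) = -(1 + P)/(7*P))
1/R(-12) = 1/((1/7)*(-1 - 1*(-12))/(-12)) = 1/((1/7)*(-1/12)*(-1 + 12)) = 1/((1/7)*(-1/12)*11) = 1/(-11/84) = -84/11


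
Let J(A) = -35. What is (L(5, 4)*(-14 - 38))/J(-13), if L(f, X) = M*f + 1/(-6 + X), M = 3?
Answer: 754/35 ≈ 21.543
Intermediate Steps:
L(f, X) = 1/(-6 + X) + 3*f (L(f, X) = 3*f + 1/(-6 + X) = 1/(-6 + X) + 3*f)
(L(5, 4)*(-14 - 38))/J(-13) = (((1 - 18*5 + 3*4*5)/(-6 + 4))*(-14 - 38))/(-35) = (((1 - 90 + 60)/(-2))*(-52))*(-1/35) = (-½*(-29)*(-52))*(-1/35) = ((29/2)*(-52))*(-1/35) = -754*(-1/35) = 754/35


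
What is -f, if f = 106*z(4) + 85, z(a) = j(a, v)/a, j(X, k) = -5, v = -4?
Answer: 95/2 ≈ 47.500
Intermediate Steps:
z(a) = -5/a
f = -95/2 (f = 106*(-5/4) + 85 = -265/2 + 85 = -95/2 ≈ -47.500)
-f = -1*(-95/2) = 95/2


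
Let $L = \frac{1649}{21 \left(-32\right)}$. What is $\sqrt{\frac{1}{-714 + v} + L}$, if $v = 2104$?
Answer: $\frac{i \sqrt{33443537610}}{116760} \approx 1.5663 i$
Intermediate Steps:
$L = - \frac{1649}{672}$ ($L = \frac{1649}{-672} = 1649 \left(- \frac{1}{672}\right) = - \frac{1649}{672} \approx -2.4539$)
$\sqrt{\frac{1}{-714 + v} + L} = \sqrt{\frac{1}{-714 + 2104} - \frac{1649}{672}} = \sqrt{\frac{1}{1390} - \frac{1649}{672}} = \sqrt{- \frac{1145719}{467040}} = \frac{i \sqrt{33443537610}}{116760}$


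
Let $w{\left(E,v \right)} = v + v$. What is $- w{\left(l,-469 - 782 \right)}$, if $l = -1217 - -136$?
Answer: $2502$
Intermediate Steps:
$l = -1081$ ($l = -1217 + 136 = -1081$)
$w{\left(E,v \right)} = 2 v$
$- w{\left(l,-469 - 782 \right)} = - 2 \left(-469 - 782\right) = - 2 \left(-1251\right) = \left(-1\right) \left(-2502\right) = 2502$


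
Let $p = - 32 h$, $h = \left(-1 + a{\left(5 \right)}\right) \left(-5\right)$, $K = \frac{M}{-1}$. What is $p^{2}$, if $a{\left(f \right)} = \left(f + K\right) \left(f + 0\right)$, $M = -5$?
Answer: $61465600$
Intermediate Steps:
$K = 5$ ($K = - \frac{5}{-1} = \left(-5\right) \left(-1\right) = 5$)
$a{\left(f \right)} = f \left(5 + f\right)$ ($a{\left(f \right)} = \left(f + 5\right) \left(f + 0\right) = \left(5 + f\right) f = f \left(5 + f\right)$)
$h = -245$ ($h = \left(-1 + 5 \left(5 + 5\right)\right) \left(-5\right) = \left(-1 + 5 \cdot 10\right) \left(-5\right) = \left(-1 + 50\right) \left(-5\right) = 49 \left(-5\right) = -245$)
$p = 7840$ ($p = \left(-32\right) \left(-245\right) = 7840$)
$p^{2} = 7840^{2} = 61465600$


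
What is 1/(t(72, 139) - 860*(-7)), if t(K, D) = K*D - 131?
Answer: 1/15897 ≈ 6.2905e-5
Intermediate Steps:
t(K, D) = -131 + D*K (t(K, D) = D*K - 131 = -131 + D*K)
1/(t(72, 139) - 860*(-7)) = 1/((-131 + 139*72) - 860*(-7)) = 1/((-131 + 10008) + 6020) = 1/(9877 + 6020) = 1/15897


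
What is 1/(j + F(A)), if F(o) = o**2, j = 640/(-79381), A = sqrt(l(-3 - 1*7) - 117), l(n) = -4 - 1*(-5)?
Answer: -79381/9208836 ≈ -0.0086201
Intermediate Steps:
l(n) = 1 (l(n) = -4 + 5 = 1)
A = 2*I*sqrt(29) (A = sqrt(1 - 117) = sqrt(-116) = 2*I*sqrt(29) ≈ 10.77*I)
j = -640/79381 (j = 640*(-1/79381) = -640/79381 ≈ -0.0080624)
1/(j + F(A)) = 1/(-640/79381 + (2*I*sqrt(29))**2) = 1/(-640/79381 - 116) = 1/(-9208836/79381) = -79381/9208836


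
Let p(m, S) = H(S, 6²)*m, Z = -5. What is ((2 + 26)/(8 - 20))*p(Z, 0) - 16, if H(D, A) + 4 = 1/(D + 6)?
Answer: -1093/18 ≈ -60.722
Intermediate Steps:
H(D, A) = -4 + 1/(6 + D) (H(D, A) = -4 + 1/(D + 6) = -4 + 1/(6 + D))
p(m, S) = m*(-23 - 4*S)/(6 + S) (p(m, S) = ((-23 - 4*S)/(6 + S))*m = m*(-23 - 4*S)/(6 + S))
((2 + 26)/(8 - 20))*p(Z, 0) - 16 = ((2 + 26)/(8 - 20))*(-1*(-5)*(23 + 4*0)/(6 + 0)) - 16 = (28/(-12))*(-1*(-5)*(23 + 0)/6) - 16 = (28*(-1/12))*(-1*(-5)*⅙*23) - 16 = -7/3*115/6 - 16 = -805/18 - 16 = -1093/18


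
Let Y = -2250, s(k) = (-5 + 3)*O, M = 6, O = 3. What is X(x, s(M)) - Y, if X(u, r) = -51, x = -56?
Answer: 2199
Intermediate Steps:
s(k) = -6 (s(k) = (-5 + 3)*3 = -2*3 = -6)
X(x, s(M)) - Y = -51 - 1*(-2250) = -51 + 2250 = 2199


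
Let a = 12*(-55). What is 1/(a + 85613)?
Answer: 1/84953 ≈ 1.1771e-5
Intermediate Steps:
a = -660
1/(a + 85613) = 1/(-660 + 85613) = 1/84953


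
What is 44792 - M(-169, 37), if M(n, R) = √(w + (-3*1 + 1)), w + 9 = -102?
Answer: 44792 - I*√113 ≈ 44792.0 - 10.63*I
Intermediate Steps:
w = -111 (w = -9 - 102 = -111)
M(n, R) = I*√113 (M(n, R) = √(-111 + (-3*1 + 1)) = √(-111 + (-3 + 1)) = √(-111 - 2) = √(-113) = I*√113)
44792 - M(-169, 37) = 44792 - I*√113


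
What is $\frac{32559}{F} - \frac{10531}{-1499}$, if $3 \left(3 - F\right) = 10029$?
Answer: $- \frac{13632401}{5006660} \approx -2.7229$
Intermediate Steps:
$F = -3340$ ($F = 3 - 3343 = -3340$)
$\frac{32559}{F} - \frac{10531}{-1499} = \frac{32559}{-3340} - \frac{10531}{-1499} = 32559 \left(- \frac{1}{3340}\right) - - \frac{10531}{1499} = - \frac{32559}{3340} + \frac{10531}{1499} = - \frac{13632401}{5006660}$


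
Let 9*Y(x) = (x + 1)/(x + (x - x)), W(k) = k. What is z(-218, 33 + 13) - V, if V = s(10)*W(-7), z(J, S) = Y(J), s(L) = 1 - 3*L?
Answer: -398069/1962 ≈ -202.89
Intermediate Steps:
Y(x) = (1 + x)/(9*x) (Y(x) = ((x + 1)/(x + (x - x)))/9 = ((1 + x)/(x + 0))/9 = ((1 + x)/x)/9 = (1 + x)/(9*x))
z(J, S) = (1 + J)/(9*J)
V = 203 (V = (1 - 3*10)*(-7) = (1 - 30)*(-7) = -29*(-7) = 203)
z(-218, 33 + 13) - V = (1/9)*(1 - 218)/(-218) - 1*203 = (1/9)*(-1/218)*(-217) - 203 = 217/1962 - 203 = -398069/1962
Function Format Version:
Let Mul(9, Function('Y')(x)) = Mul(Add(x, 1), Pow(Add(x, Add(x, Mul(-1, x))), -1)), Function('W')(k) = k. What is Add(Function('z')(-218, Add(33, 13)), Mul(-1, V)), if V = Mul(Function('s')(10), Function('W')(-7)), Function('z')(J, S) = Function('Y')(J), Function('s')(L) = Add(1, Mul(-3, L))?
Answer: Rational(-398069, 1962) ≈ -202.89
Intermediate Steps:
Function('Y')(x) = Mul(Rational(1, 9), Pow(x, -1), Add(1, x)) (Function('Y')(x) = Mul(Rational(1, 9), Mul(Add(x, 1), Pow(Add(x, Add(x, Mul(-1, x))), -1))) = Mul(Rational(1, 9), Mul(Add(1, x), Pow(Add(x, 0), -1))) = Mul(Rational(1, 9), Mul(Add(1, x), Pow(x, -1))) = Mul(Rational(1, 9), Mul(Pow(x, -1), Add(1, x))) = Mul(Rational(1, 9), Pow(x, -1), Add(1, x)))
Function('z')(J, S) = Mul(Rational(1, 9), Pow(J, -1), Add(1, J))
V = 203 (V = Mul(Add(1, Mul(-3, 10)), -7) = Mul(Add(1, -30), -7) = Mul(-29, -7) = 203)
Add(Function('z')(-218, Add(33, 13)), Mul(-1, V)) = Add(Mul(Rational(1, 9), Pow(-218, -1), Add(1, -218)), Mul(-1, 203)) = Add(Mul(Rational(1, 9), Rational(-1, 218), -217), -203) = Add(Rational(217, 1962), -203) = Rational(-398069, 1962)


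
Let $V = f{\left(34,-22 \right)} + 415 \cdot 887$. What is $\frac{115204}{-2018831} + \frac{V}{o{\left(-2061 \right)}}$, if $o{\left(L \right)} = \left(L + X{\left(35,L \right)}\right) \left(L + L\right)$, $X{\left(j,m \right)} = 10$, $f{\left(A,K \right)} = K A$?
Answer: $- \frac{232328491621}{17067645454482} \approx -0.013612$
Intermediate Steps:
$f{\left(A,K \right)} = A K$
$o{\left(L \right)} = 2 L \left(10 + L\right)$ ($o{\left(L \right)} = \left(L + 10\right) \left(L + L\right) = \left(10 + L\right) 2 L = 2 L \left(10 + L\right)$)
$V = 367357$ ($V = 34 \left(-22\right) + 415 \cdot 887 = -748 + 368105 = 367357$)
$\frac{115204}{-2018831} + \frac{V}{o{\left(-2061 \right)}} = \frac{115204}{-2018831} + \frac{367357}{2 \left(-2061\right) \left(10 - 2061\right)} = 115204 \left(- \frac{1}{2018831}\right) + \frac{367357}{2 \left(-2061\right) \left(-2051\right)} = - \frac{115204}{2018831} + \frac{367357}{8454222} = - \frac{232328491621}{17067645454482}$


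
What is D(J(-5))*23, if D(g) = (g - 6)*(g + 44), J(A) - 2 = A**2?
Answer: 34293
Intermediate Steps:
J(A) = 2 + A**2
D(g) = (-6 + g)*(44 + g)
D(J(-5))*23 = (-264 + (2 + (-5)**2)**2 + 38*(2 + (-5)**2))*23 = (-264 + (2 + 25)**2 + 38*(2 + 25))*23 = (-264 + 27**2 + 38*27)*23 = (-264 + 729 + 1026)*23 = 1491*23 = 34293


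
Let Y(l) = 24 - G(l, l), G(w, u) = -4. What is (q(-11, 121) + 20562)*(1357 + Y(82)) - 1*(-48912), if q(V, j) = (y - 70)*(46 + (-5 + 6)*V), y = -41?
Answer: 23146557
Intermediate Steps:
q(V, j) = -5106 - 111*V (q(V, j) = (-41 - 70)*(46 + (-5 + 6)*V) = -111*(46 + 1*V) = -111*(46 + V) = -5106 - 111*V)
Y(l) = 28 (Y(l) = 24 - 1*(-4) = 24 + 4 = 28)
(q(-11, 121) + 20562)*(1357 + Y(82)) - 1*(-48912) = ((-5106 - 111*(-11)) + 20562)*(1357 + 28) - 1*(-48912) = ((-5106 + 1221) + 20562)*1385 + 48912 = (-3885 + 20562)*1385 + 48912 = 16677*1385 + 48912 = 23097645 + 48912 = 23146557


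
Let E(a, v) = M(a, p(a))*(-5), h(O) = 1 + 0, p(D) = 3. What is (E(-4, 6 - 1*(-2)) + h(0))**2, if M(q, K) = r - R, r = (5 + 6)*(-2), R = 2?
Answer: 14641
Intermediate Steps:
r = -22 (r = 11*(-2) = -22)
M(q, K) = -24 (M(q, K) = -22 - 1*2 = -22 - 2 = -24)
h(O) = 1
E(a, v) = 120 (E(a, v) = -24*(-5) = 120)
(E(-4, 6 - 1*(-2)) + h(0))**2 = (120 + 1)**2 = 121**2 = 14641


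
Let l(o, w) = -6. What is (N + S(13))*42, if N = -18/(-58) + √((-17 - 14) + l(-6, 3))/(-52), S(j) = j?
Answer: 16212/29 - 21*I*√37/26 ≈ 559.03 - 4.913*I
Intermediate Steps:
N = 9/29 - I*√37/52 (N = -18/(-58) + √((-17 - 14) - 6)/(-52) = -18*(-1/58) + √(-31 - 6)*(-1/52) = 9/29 + √(-37)*(-1/52) = 9/29 + (I*√37)*(-1/52) = 9/29 - I*√37/52 ≈ 0.31034 - 0.11698*I)
(N + S(13))*42 = ((9/29 - I*√37/52) + 13)*42 = (386/29 - I*√37/52)*42 = 16212/29 - 21*I*√37/26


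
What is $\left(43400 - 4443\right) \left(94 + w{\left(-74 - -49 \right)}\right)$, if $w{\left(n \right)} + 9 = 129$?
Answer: $8336798$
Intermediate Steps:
$w{\left(n \right)} = 120$ ($w{\left(n \right)} = -9 + 129 = 120$)
$\left(43400 - 4443\right) \left(94 + w{\left(-74 - -49 \right)}\right) = \left(43400 - 4443\right) \left(94 + 120\right) = 38957 \cdot 214 = 8336798$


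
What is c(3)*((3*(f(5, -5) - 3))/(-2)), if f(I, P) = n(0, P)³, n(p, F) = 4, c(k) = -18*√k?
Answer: 1647*√3 ≈ 2852.7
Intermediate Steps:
f(I, P) = 64 (f(I, P) = 4³ = 64)
c(3)*((3*(f(5, -5) - 3))/(-2)) = (-18*√3)*((3*(64 - 3))/(-2)) = (-18*√3)*((3*61)*(-½)) = (-18*√3)*(183*(-½)) = -18*√3*(-183/2) = 1647*√3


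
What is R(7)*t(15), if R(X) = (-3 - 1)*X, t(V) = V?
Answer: -420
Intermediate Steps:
R(X) = -4*X
R(7)*t(15) = -4*7*15 = -28*15 = -420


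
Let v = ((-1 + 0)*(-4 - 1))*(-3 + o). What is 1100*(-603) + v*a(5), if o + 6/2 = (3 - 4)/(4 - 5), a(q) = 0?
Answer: -663300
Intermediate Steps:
o = -2 (o = -3 + (3 - 4)/(4 - 5) = -3 - 1/(-1) = -3 - 1*(-1) = -3 + 1 = -2)
v = -25 (v = ((-1 + 0)*(-4 - 1))*(-3 - 2) = -1*(-5)*(-5) = 5*(-5) = -25)
1100*(-603) + v*a(5) = 1100*(-603) - 25*0 = -663300 + 0 = -663300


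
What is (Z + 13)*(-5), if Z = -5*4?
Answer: 35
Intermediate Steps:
Z = -20
(Z + 13)*(-5) = (-20 + 13)*(-5) = -7*(-5) = 35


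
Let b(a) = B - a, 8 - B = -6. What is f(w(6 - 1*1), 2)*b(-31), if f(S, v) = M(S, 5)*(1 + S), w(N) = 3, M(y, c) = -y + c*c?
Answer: 3960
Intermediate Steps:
B = 14 (B = 8 - 1*(-6) = 8 + 6 = 14)
M(y, c) = c**2 - y (M(y, c) = -y + c**2 = c**2 - y)
b(a) = 14 - a
f(S, v) = (1 + S)*(25 - S) (f(S, v) = (5**2 - S)*(1 + S) = (25 - S)*(1 + S) = (1 + S)*(25 - S))
f(w(6 - 1*1), 2)*b(-31) = (-(1 + 3)*(-25 + 3))*(14 - 1*(-31)) = (-1*4*(-22))*(14 + 31) = 88*45 = 3960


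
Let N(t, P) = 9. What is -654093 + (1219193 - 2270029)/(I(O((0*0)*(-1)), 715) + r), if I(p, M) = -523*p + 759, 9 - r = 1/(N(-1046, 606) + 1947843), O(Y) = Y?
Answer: -980537515475427/1495950335 ≈ -6.5546e+5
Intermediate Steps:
r = 17530667/1947852 (r = 9 - 1/(9 + 1947843) = 9 - 1/1947852 = 17530667/1947852 ≈ 9.0000)
I(p, M) = 759 - 523*p
-654093 + (1219193 - 2270029)/(I(O((0*0)*(-1)), 715) + r) = -654093 + (1219193 - 2270029)/((759 - 523*0*0*(-1)) + 17530667/1947852) = -654093 - 1050836/((759 - 0*(-1)) + 17530667/1947852) = -654093 - 1050836/((759 - 523*0) + 17530667/1947852) = -654093 - 1050836/((759 + 0) + 17530667/1947852) = -654093 - 1050836/(759 + 17530667/1947852) = -654093 - 1050836/1495950335/1947852 = -654093 - 1050836*1947852/1495950335 = -654093 - 2046873004272/1495950335 = -980537515475427/1495950335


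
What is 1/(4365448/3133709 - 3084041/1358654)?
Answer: -4257626267686/3733353651077 ≈ -1.1404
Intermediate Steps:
1/(4365448/3133709 - 3084041/1358654) = 1/(-3733353651077/4257626267686) = -4257626267686/3733353651077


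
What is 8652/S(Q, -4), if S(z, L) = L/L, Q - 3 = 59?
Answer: 8652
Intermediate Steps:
Q = 62 (Q = 3 + 59 = 62)
S(z, L) = 1
8652/S(Q, -4) = 8652/1 = 8652*1 = 8652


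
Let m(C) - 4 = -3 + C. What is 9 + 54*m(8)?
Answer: 495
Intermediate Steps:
m(C) = 1 + C (m(C) = 4 + (-3 + C) = 1 + C)
9 + 54*m(8) = 9 + 54*(1 + 8) = 9 + 54*9 = 9 + 486 = 495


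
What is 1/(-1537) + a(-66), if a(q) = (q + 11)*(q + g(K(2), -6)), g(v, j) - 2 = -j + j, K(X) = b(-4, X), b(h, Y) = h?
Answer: 5410239/1537 ≈ 3520.0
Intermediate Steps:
K(X) = -4
g(v, j) = 2 (g(v, j) = 2 + (-j + j) = 2 + 0 = 2)
a(q) = (2 + q)*(11 + q) (a(q) = (q + 11)*(q + 2) = (11 + q)*(2 + q) = (2 + q)*(11 + q))
1/(-1537) + a(-66) = 1/(-1537) + (22 + (-66)² + 13*(-66)) = -1/1537 + (22 + 4356 - 858) = -1/1537 + 3520 = 5410239/1537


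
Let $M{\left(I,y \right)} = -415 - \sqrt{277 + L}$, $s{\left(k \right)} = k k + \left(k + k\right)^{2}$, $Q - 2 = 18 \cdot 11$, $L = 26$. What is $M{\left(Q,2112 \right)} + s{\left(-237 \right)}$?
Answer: $280430 - \sqrt{303} \approx 2.8041 \cdot 10^{5}$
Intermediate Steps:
$Q = 200$ ($Q = 2 + 18 \cdot 11 = 2 + 198 = 200$)
$s{\left(k \right)} = 5 k^{2}$ ($s{\left(k \right)} = k^{2} + \left(2 k\right)^{2} = k^{2} + 4 k^{2} = 5 k^{2}$)
$M{\left(I,y \right)} = -415 - \sqrt{303}$ ($M{\left(I,y \right)} = -415 - \sqrt{277 + 26} = -415 - \sqrt{303}$)
$M{\left(Q,2112 \right)} + s{\left(-237 \right)} = \left(-415 - \sqrt{303}\right) + 5 \left(-237\right)^{2} = \left(-415 - \sqrt{303}\right) + 5 \cdot 56169 = \left(-415 - \sqrt{303}\right) + 280845 = 280430 - \sqrt{303}$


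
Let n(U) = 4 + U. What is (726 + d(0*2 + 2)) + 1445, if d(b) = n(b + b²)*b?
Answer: 2191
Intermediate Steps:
d(b) = b*(4 + b + b²) (d(b) = (4 + (b + b²))*b = (4 + b + b²)*b = b*(4 + b + b²))
(726 + d(0*2 + 2)) + 1445 = (726 + (0*2 + 2)*(4 + (0*2 + 2)*(1 + (0*2 + 2)))) + 1445 = (726 + (0 + 2)*(4 + (0 + 2)*(1 + (0 + 2)))) + 1445 = (726 + 2*(4 + 2*(1 + 2))) + 1445 = (726 + 2*(4 + 2*3)) + 1445 = (726 + 2*(4 + 6)) + 1445 = (726 + 2*10) + 1445 = (726 + 20) + 1445 = 746 + 1445 = 2191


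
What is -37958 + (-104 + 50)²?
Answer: -35042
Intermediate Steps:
-37958 + (-104 + 50)² = -37958 + (-54)² = -37958 + 2916 = -35042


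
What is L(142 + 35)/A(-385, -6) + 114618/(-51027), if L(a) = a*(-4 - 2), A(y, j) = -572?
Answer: -1895137/4864574 ≈ -0.38958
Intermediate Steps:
L(a) = -6*a (L(a) = a*(-6) = -6*a)
L(142 + 35)/A(-385, -6) + 114618/(-51027) = -6*(142 + 35)/(-572) + 114618/(-51027) = -6*177*(-1/572) + 114618*(-1/51027) = -1062*(-1/572) - 38206/17009 = 531/286 - 38206/17009 = -1895137/4864574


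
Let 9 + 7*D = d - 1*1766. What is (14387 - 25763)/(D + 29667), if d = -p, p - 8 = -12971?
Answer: -79632/218857 ≈ -0.36385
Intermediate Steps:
p = -12963 (p = 8 - 12971 = -12963)
d = 12963 (d = -1*(-12963) = 12963)
D = 11188/7 (D = -9/7 + (12963 - 1*1766)/7 = -9/7 + (12963 - 1766)/7 = -9/7 + (1/7)*11197 = -9/7 + 11197/7 = 11188/7 ≈ 1598.3)
(14387 - 25763)/(D + 29667) = (14387 - 25763)/(11188/7 + 29667) = -11376/218857/7 = -11376*7/218857 = -79632/218857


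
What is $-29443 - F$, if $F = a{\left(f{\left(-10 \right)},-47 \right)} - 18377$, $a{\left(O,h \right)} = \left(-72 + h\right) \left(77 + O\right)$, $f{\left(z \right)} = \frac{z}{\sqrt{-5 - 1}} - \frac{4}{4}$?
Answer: $-2022 + \frac{595 i \sqrt{6}}{3} \approx -2022.0 + 485.82 i$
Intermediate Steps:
$f{\left(z \right)} = -1 - \frac{i z \sqrt{6}}{6}$ ($f{\left(z \right)} = \frac{z}{\sqrt{-6}} - 1 = \frac{z}{i \sqrt{6}} - 1 = z \left(- \frac{i \sqrt{6}}{6}\right) - 1 = - \frac{i z \sqrt{6}}{6} - 1 = -1 - \frac{i z \sqrt{6}}{6}$)
$F = -27421 - \frac{595 i \sqrt{6}}{3}$ ($F = \left(-5544 - 72 \left(-1 - \frac{1}{6} i \left(-10\right) \sqrt{6}\right) + 77 \left(-47\right) + \left(-1 - \frac{1}{6} i \left(-10\right) \sqrt{6}\right) \left(-47\right)\right) - 18377 = \left(-5544 - 72 \left(-1 + \frac{5 i \sqrt{6}}{3}\right) - 3619 + \left(-1 + \frac{5 i \sqrt{6}}{3}\right) \left(-47\right)\right) - 18377 = \left(-5544 + \left(72 - 120 i \sqrt{6}\right) - 3619 + \left(47 - \frac{235 i \sqrt{6}}{3}\right)\right) - 18377 = \left(-9044 - \frac{595 i \sqrt{6}}{3}\right) - 18377 = -27421 - \frac{595 i \sqrt{6}}{3} \approx -27421.0 - 485.82 i$)
$-29443 - F = -29443 - \left(-27421 - \frac{595 i \sqrt{6}}{3}\right) = -29443 + \left(27421 + \frac{595 i \sqrt{6}}{3}\right) = -2022 + \frac{595 i \sqrt{6}}{3}$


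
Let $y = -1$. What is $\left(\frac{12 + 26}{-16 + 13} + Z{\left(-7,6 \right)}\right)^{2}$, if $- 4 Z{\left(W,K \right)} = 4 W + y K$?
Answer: $\frac{625}{36} \approx 17.361$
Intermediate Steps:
$Z{\left(W,K \right)} = - W + \frac{K}{4}$ ($Z{\left(W,K \right)} = - \frac{4 W - K}{4} = - \frac{- K + 4 W}{4} = - W + \frac{K}{4}$)
$\left(\frac{12 + 26}{-16 + 13} + Z{\left(-7,6 \right)}\right)^{2} = \left(\frac{12 + 26}{-16 + 13} + \left(\left(-1\right) \left(-7\right) + \frac{1}{4} \cdot 6\right)\right)^{2} = \left(\frac{38}{-3} + \left(7 + \frac{3}{2}\right)\right)^{2} = \left(38 \left(- \frac{1}{3}\right) + \frac{17}{2}\right)^{2} = \left(- \frac{38}{3} + \frac{17}{2}\right)^{2} = \left(- \frac{25}{6}\right)^{2} = \frac{625}{36}$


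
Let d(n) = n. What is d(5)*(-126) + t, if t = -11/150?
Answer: -94511/150 ≈ -630.07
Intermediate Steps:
t = -11/150 (t = -11*1/150 = -11/150 ≈ -0.073333)
d(5)*(-126) + t = 5*(-126) - 11/150 = -630 - 11/150 = -94511/150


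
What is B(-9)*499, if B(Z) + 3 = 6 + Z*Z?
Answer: 41916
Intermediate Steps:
B(Z) = 3 + Z² (B(Z) = -3 + (6 + Z*Z) = -3 + (6 + Z²) = 3 + Z²)
B(-9)*499 = (3 + (-9)²)*499 = (3 + 81)*499 = 84*499 = 41916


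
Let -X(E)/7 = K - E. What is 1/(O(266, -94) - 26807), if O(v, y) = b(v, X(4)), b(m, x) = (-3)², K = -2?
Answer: -1/26798 ≈ -3.7316e-5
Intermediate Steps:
X(E) = 14 + 7*E (X(E) = -7*(-2 - E) = 14 + 7*E)
b(m, x) = 9
O(v, y) = 9
1/(O(266, -94) - 26807) = 1/(9 - 26807) = 1/(-26798) = -1/26798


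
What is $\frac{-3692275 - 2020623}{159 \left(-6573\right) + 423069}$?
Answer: $\frac{2856449}{311019} \approx 9.1842$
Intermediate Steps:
$\frac{-3692275 - 2020623}{159 \left(-6573\right) + 423069} = - \frac{5712898}{-1045107 + 423069} = - \frac{5712898}{-622038} = \left(-5712898\right) \left(- \frac{1}{622038}\right) = \frac{2856449}{311019}$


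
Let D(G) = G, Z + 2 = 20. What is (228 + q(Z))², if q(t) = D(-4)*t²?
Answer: 1140624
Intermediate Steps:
Z = 18 (Z = -2 + 20 = 18)
q(t) = -4*t²
(228 + q(Z))² = (228 - 4*18²)² = (228 - 4*324)² = (228 - 1296)² = (-1068)² = 1140624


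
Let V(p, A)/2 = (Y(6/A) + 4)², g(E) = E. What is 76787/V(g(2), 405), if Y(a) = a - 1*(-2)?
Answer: 1399443075/1318688 ≈ 1061.2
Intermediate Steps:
Y(a) = 2 + a (Y(a) = a + 2 = 2 + a)
V(p, A) = 2*(6 + 6/A)² (V(p, A) = 2*((2 + 6/A) + 4)² = 2*(6 + 6/A)²)
76787/V(g(2), 405) = 76787/((72*(1 + 405)²/405²)) = 76787/((72*(1/164025)*406²)) = 76787/((72*(1/164025)*164836)) = 76787/(1318688/18225) = 76787*(18225/1318688) = 1399443075/1318688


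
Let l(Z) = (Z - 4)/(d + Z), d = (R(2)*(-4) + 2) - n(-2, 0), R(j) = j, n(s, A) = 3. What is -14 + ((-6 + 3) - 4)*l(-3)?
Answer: -217/12 ≈ -18.083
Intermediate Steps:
d = -9 (d = (2*(-4) + 2) - 1*3 = (-8 + 2) - 3 = -6 - 3 = -9)
l(Z) = (-4 + Z)/(-9 + Z) (l(Z) = (Z - 4)/(-9 + Z) = (-4 + Z)/(-9 + Z))
-14 + ((-6 + 3) - 4)*l(-3) = -14 + ((-6 + 3) - 4)*((-4 - 3)/(-9 - 3)) = -14 + (-3 - 4)*(-7/(-12)) = -14 - (-7)*(-7)/12 = -14 - 7*7/12 = -14 - 49/12 = -217/12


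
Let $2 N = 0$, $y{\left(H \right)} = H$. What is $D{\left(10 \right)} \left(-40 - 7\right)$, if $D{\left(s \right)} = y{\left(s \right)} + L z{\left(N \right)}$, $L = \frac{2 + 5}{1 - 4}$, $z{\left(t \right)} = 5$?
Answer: $\frac{235}{3} \approx 78.333$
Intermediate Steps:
$N = 0$ ($N = \frac{1}{2} \cdot 0 = 0$)
$L = - \frac{7}{3}$ ($L = \frac{7}{-3} = 7 \left(- \frac{1}{3}\right) = - \frac{7}{3} \approx -2.3333$)
$D{\left(s \right)} = - \frac{35}{3} + s$ ($D{\left(s \right)} = s - \frac{35}{3} = - \frac{35}{3} + s$)
$D{\left(10 \right)} \left(-40 - 7\right) = \left(- \frac{35}{3} + 10\right) \left(-40 - 7\right) = - \frac{5 \left(-40 - 7\right)}{3} = \left(- \frac{5}{3}\right) \left(-47\right) = \frac{235}{3}$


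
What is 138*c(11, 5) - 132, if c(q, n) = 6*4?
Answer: 3180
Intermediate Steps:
c(q, n) = 24
138*c(11, 5) - 132 = 138*24 - 132 = 3312 - 132 = 3180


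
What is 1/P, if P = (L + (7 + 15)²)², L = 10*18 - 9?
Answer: 1/429025 ≈ 2.3309e-6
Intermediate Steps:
L = 171 (L = 180 - 9 = 171)
P = 429025 (P = (171 + (7 + 15)²)² = (171 + 22²)² = (171 + 484)² = 655² = 429025)
1/P = 1/429025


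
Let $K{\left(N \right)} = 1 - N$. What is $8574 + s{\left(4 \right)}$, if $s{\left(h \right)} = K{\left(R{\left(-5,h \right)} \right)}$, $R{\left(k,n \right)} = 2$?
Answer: $8573$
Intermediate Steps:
$s{\left(h \right)} = -1$ ($s{\left(h \right)} = 1 - 2 = -1$)
$8574 + s{\left(4 \right)} = 8574 - 1 = 8573$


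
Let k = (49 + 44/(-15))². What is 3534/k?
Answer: 795150/477481 ≈ 1.6653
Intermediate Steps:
k = 477481/225 (k = (49 + 44*(-1/15))² = (49 - 44/15)² = (691/15)² = 477481/225 ≈ 2122.1)
3534/k = 3534/(477481/225) = 3534*(225/477481) = 795150/477481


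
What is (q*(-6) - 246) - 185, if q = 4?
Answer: -455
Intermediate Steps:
(q*(-6) - 246) - 185 = (4*(-6) - 246) - 185 = (-24 - 246) - 185 = -270 - 185 = -455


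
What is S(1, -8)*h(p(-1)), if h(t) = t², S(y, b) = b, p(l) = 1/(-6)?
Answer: -2/9 ≈ -0.22222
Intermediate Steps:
p(l) = -⅙
S(1, -8)*h(p(-1)) = -8*(-⅙)² = -8*1/36 = -2/9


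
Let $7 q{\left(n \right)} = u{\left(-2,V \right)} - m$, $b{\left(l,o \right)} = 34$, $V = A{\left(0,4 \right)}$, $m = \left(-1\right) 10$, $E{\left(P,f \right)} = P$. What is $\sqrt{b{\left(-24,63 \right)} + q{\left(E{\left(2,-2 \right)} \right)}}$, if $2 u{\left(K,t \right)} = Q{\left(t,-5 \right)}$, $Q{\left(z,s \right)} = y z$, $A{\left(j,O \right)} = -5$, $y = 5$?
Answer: $\frac{\sqrt{6594}}{14} \approx 5.8002$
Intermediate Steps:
$m = -10$
$V = -5$
$Q{\left(z,s \right)} = 5 z$
$u{\left(K,t \right)} = \frac{5 t}{2}$
$q{\left(n \right)} = - \frac{5}{14}$ ($q{\left(n \right)} = \frac{\frac{5}{2} \left(-5\right) - -10}{7} = \frac{- \frac{25}{2} + 10}{7} = \frac{1}{7} \left(- \frac{5}{2}\right) = - \frac{5}{14}$)
$\sqrt{b{\left(-24,63 \right)} + q{\left(E{\left(2,-2 \right)} \right)}} = \sqrt{34 - \frac{5}{14}} = \sqrt{\frac{471}{14}} = \frac{\sqrt{6594}}{14}$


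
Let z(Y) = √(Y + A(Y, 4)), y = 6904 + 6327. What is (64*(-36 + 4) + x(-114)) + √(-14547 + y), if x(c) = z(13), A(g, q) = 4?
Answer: -2048 + √17 + 2*I*√329 ≈ -2043.9 + 36.277*I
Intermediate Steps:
y = 13231
z(Y) = √(4 + Y) (z(Y) = √(Y + 4) = √(4 + Y))
x(c) = √17 (x(c) = √(4 + 13) = √17)
(64*(-36 + 4) + x(-114)) + √(-14547 + y) = (64*(-36 + 4) + √17) + √(-14547 + 13231) = (64*(-32) + √17) + √(-1316) = (-2048 + √17) + 2*I*√329 = -2048 + √17 + 2*I*√329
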